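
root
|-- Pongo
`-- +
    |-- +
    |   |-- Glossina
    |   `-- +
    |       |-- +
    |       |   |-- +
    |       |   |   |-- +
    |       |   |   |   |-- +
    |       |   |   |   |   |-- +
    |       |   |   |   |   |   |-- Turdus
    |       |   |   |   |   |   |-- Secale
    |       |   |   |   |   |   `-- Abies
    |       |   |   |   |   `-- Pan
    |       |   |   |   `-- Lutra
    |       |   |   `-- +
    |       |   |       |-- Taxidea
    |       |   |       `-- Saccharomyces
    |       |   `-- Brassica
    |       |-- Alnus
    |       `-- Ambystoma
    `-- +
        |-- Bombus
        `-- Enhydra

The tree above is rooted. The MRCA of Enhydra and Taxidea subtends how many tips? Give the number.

13

The MRCA of Enhydra and Taxidea is the node subtending ((Glossina,((((((Turdus,Secale,Abies),Pan),Lutra),(Taxidea,Saccharomyces)),Brassica),Alnus,Ambystoma)),(Bombus,Enhydra)).
That clade contains 13 terminal taxa: Abies, Alnus, Ambystoma, Bombus, Brassica, Enhydra, Glossina, Lutra, Pan, Saccharomyces, Secale, Taxidea, Turdus.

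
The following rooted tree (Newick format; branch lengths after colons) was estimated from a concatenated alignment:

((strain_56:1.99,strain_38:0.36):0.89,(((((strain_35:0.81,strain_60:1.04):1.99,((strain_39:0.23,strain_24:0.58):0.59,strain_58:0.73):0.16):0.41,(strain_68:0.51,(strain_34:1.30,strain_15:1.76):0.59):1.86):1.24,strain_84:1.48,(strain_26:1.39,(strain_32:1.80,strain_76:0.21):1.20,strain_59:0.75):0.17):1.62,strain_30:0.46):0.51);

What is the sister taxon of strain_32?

strain_76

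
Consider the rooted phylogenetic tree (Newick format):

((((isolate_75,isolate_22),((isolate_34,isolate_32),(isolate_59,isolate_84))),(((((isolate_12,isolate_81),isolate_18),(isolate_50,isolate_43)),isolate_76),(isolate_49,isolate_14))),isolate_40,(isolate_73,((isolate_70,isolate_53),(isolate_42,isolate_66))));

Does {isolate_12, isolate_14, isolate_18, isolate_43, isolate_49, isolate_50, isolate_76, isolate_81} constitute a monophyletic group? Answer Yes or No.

The most recent common ancestor of these taxa subtends (((((isolate_12,isolate_81),isolate_18),(isolate_50,isolate_43)),isolate_76),(isolate_49,isolate_14)).
That clade has exactly 8 tips — every listed taxon and nothing else — so the group is monophyletic.

Yes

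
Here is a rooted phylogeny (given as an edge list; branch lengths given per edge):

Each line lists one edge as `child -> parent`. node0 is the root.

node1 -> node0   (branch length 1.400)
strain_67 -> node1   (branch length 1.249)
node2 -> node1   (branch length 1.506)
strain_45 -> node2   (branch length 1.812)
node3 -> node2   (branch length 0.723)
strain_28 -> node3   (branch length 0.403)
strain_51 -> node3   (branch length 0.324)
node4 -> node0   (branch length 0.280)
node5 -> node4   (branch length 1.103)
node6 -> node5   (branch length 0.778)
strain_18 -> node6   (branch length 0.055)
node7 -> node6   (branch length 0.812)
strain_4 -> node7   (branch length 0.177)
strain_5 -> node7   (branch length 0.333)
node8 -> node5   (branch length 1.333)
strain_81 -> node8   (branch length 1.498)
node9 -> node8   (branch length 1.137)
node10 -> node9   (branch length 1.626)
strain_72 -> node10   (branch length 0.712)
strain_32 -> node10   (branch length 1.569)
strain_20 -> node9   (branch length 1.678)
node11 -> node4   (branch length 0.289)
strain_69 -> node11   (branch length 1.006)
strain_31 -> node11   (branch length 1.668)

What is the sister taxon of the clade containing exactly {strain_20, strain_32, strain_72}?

strain_81

The clade containing exactly {strain_20, strain_32, strain_72} attaches to the tree at the node subtending (strain_81,((strain_72,strain_32),strain_20)).
The other lineage descending from that same node — the sister group — is the single tip strain_81.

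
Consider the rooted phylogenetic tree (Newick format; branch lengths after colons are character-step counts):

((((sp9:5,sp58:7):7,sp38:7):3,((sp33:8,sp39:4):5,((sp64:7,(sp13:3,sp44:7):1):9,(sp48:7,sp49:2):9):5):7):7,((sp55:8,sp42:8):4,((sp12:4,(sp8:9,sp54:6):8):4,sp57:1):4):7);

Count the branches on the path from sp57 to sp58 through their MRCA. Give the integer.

7

The MRCA of sp57 and sp58 is the root of the tree.
From sp57 up to that node: 3 branches. From sp58 up to the same node: 4 branches. Total: 3 + 4 = 7.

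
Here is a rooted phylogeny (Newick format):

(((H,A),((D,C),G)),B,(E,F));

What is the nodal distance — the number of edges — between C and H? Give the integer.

5

The MRCA of C and H is the node subtending ((H,A),((D,C),G)).
From C up to that node: 3 branches. From H up to the same node: 2 branches. Total: 3 + 2 = 5.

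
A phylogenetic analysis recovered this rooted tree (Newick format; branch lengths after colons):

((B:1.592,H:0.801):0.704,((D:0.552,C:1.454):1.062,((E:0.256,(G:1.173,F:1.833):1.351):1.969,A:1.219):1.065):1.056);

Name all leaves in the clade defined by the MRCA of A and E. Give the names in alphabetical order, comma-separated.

Tracing A: it sits inside ((E,(G,F)),A).
Tracing E: it sits inside (E,(G,F)).
The smallest clade enclosing both is ((E,(G,F)),A); the answer is its 4 terminal taxa in alphabetical order.

A, E, F, G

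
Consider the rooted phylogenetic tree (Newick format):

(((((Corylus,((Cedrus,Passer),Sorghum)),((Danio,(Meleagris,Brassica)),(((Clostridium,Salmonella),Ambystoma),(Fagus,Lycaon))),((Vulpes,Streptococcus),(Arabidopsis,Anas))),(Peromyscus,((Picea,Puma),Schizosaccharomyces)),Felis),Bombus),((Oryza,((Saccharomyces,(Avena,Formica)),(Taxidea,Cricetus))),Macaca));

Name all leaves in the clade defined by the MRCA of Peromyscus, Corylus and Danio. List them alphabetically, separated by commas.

Ambystoma, Anas, Arabidopsis, Brassica, Cedrus, Clostridium, Corylus, Danio, Fagus, Felis, Lycaon, Meleagris, Passer, Peromyscus, Picea, Puma, Salmonella, Schizosaccharomyces, Sorghum, Streptococcus, Vulpes

Tracing Peromyscus: it sits inside (Peromyscus,((Picea,Puma),Schizosaccharomyces)).
Tracing Corylus: it sits inside (Corylus,((Cedrus,Passer),Sorghum)).
Tracing Danio: it sits inside (Danio,(Meleagris,Brassica)).
The smallest clade enclosing all 3 is (((Corylus,((Cedrus,Passer),Sorghum)),((Danio,(Meleagris,Brassica)),(((Clostridium,Salmonella),Ambystoma),(Fagus,Lycaon))),((Vulpes,Streptococcus),(Arabidopsis,Anas))),(Peromyscus,((Picea,Puma),Schizosaccharomyces)),Felis); the answer is its 21 terminal taxa in alphabetical order.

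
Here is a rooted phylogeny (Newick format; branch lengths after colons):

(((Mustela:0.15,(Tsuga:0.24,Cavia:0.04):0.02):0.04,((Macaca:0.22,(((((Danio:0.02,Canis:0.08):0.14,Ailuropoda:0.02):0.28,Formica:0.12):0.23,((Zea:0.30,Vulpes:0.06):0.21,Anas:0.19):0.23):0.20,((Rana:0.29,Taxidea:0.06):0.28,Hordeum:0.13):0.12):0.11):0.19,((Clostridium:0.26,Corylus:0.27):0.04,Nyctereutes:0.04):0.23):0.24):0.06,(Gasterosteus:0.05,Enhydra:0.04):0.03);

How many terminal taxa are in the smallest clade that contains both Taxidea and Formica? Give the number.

The MRCA of Taxidea and Formica is the node subtending (((((Danio,Canis),Ailuropoda),Formica),((Zea,Vulpes),Anas)),((Rana,Taxidea),Hordeum)).
That clade contains 10 terminal taxa: Ailuropoda, Anas, Canis, Danio, Formica, Hordeum, Rana, Taxidea, Vulpes, Zea.

10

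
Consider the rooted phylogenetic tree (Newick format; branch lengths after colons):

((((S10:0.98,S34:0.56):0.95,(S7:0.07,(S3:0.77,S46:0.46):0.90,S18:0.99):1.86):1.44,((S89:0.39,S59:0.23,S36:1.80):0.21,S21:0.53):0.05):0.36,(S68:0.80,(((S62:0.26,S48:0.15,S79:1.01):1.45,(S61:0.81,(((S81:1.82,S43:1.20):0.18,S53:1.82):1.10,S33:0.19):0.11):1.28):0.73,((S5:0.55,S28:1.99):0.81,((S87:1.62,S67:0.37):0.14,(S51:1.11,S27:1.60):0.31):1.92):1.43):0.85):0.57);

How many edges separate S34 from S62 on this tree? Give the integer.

The MRCA of S34 and S62 is the root of the tree.
From S34 up to that node: 4 branches. From S62 up to the same node: 5 branches. Total: 4 + 5 = 9.

9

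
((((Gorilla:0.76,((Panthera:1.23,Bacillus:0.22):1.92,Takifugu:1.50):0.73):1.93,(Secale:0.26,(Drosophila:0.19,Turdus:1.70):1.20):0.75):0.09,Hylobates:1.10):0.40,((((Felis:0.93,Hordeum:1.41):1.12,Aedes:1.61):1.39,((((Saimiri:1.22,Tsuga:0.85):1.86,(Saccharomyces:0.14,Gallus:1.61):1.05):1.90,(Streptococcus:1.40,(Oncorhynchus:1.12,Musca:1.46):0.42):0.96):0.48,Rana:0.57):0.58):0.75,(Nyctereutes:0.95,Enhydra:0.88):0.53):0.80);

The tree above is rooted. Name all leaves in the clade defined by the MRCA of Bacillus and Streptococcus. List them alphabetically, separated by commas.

Tracing Bacillus: it sits inside (Panthera,Bacillus).
Tracing Streptococcus: it sits inside (Streptococcus,(Oncorhynchus,Musca)).
The smallest clade enclosing both is the whole tree (their MRCA is the root), so the answer is all 21 tips in alphabetical order.

Aedes, Bacillus, Drosophila, Enhydra, Felis, Gallus, Gorilla, Hordeum, Hylobates, Musca, Nyctereutes, Oncorhynchus, Panthera, Rana, Saccharomyces, Saimiri, Secale, Streptococcus, Takifugu, Tsuga, Turdus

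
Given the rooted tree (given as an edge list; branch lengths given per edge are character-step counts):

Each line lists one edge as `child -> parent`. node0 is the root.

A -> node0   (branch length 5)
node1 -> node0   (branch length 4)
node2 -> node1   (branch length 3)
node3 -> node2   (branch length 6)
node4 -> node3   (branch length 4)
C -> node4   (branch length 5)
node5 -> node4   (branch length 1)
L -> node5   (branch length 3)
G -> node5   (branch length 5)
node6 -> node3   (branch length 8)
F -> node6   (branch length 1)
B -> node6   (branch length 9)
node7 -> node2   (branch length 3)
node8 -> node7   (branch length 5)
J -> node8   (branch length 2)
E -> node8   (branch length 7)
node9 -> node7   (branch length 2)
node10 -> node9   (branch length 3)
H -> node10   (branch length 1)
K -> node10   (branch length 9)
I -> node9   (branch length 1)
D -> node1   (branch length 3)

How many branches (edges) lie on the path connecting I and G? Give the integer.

7

The MRCA of I and G is the node subtending (((C,(L,G)),(F,B)),((J,E),((H,K),I))).
From I up to that node: 3 branches. From G up to the same node: 4 branches. Total: 3 + 4 = 7.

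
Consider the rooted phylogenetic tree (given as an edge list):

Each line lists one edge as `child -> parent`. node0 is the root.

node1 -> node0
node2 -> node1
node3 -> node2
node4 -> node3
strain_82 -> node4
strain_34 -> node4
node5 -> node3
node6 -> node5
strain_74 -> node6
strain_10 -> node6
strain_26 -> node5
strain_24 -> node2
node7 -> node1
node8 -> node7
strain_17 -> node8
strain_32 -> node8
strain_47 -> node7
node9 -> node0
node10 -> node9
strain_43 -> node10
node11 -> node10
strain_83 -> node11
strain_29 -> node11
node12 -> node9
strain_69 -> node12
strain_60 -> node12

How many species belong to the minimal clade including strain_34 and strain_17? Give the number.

The MRCA of strain_34 and strain_17 is the node subtending ((((strain_82,strain_34),((strain_74,strain_10),strain_26)),strain_24),((strain_17,strain_32),strain_47)).
That clade contains 9 terminal taxa: strain_10, strain_17, strain_24, strain_26, strain_32, strain_34, strain_47, strain_74, strain_82.

9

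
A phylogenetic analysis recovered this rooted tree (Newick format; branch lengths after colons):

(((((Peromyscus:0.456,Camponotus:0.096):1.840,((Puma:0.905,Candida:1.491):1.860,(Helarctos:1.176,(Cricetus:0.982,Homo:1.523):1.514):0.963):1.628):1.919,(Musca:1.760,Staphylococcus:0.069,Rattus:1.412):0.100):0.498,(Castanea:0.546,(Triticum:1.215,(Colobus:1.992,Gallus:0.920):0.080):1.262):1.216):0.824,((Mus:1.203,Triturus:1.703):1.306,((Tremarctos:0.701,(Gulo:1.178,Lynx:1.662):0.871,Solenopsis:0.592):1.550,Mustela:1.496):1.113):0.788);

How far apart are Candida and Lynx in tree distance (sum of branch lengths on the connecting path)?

The path runs Candida → … → MRCA → … → Lynx; the MRCA is the root of the tree.
Branch lengths along that path: 1.491 + 1.860 + 1.628 + 1.919 + 0.498 + 0.824 + 0.788 + 1.113 + 1.550 + 0.871 + 1.662 = 14.204.

14.204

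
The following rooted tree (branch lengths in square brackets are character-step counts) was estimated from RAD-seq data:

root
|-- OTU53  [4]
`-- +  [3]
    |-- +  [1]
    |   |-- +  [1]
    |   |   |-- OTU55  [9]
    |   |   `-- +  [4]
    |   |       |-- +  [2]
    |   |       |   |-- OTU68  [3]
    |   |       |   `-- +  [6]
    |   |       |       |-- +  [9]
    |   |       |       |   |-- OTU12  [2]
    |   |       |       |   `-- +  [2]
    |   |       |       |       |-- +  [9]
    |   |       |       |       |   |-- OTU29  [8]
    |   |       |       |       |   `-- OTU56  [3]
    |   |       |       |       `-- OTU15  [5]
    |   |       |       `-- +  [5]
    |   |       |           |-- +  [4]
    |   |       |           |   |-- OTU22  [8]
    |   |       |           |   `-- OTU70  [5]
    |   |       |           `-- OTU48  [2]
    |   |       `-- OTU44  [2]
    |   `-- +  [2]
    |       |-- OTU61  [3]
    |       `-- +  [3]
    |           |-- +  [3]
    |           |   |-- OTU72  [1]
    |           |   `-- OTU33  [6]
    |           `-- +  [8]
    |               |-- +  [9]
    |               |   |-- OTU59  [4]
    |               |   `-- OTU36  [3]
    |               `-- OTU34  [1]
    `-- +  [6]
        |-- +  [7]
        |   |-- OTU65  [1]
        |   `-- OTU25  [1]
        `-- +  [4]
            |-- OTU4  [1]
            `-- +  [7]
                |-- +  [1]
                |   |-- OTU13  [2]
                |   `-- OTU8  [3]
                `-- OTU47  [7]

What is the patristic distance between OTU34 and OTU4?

26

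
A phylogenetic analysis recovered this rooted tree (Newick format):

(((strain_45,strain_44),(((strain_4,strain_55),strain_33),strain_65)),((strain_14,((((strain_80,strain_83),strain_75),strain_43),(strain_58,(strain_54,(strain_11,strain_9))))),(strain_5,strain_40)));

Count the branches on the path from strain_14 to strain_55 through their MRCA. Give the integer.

8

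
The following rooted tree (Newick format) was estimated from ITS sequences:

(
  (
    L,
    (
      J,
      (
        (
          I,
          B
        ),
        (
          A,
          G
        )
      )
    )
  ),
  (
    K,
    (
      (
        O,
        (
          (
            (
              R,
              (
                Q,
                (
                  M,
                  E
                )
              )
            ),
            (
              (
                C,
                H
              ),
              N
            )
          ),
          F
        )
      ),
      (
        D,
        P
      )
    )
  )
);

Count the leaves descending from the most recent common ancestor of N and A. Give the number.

18

The MRCA of N and A is the root, so the clade is the entire tree.
That clade contains 18 terminal taxa: A, B, C, D, E, F, G, H, I, J, K, L, M, N, O, P, Q, R.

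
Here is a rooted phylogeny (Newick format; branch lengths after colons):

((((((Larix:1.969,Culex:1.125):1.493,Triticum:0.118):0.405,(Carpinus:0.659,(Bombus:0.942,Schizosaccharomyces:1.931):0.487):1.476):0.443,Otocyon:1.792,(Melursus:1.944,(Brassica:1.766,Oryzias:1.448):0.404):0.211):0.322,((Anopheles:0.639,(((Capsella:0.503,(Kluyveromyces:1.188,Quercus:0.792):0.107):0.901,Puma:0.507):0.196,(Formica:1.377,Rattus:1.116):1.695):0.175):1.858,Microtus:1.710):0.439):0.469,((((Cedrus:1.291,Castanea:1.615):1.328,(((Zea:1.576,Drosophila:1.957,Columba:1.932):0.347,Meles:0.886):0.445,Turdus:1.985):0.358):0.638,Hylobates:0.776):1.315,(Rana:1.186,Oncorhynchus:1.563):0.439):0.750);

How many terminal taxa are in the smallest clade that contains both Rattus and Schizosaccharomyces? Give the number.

The MRCA of Rattus and Schizosaccharomyces is the node subtending (((((Larix,Culex),Triticum),(Carpinus,(Bombus,Schizosaccharomyces))),Otocyon,(Melursus,(Brassica,Oryzias))),((Anopheles,(((Capsella,(Kluyveromyces,Quercus)),Puma),(Formica,Rattus))),Microtus)).
That clade contains 18 terminal taxa: Anopheles, Bombus, Brassica, Capsella, Carpinus, Culex, Formica, Kluyveromyces, Larix, Melursus, Microtus, Oryzias, Otocyon, Puma, Quercus, Rattus, Schizosaccharomyces, Triticum.

18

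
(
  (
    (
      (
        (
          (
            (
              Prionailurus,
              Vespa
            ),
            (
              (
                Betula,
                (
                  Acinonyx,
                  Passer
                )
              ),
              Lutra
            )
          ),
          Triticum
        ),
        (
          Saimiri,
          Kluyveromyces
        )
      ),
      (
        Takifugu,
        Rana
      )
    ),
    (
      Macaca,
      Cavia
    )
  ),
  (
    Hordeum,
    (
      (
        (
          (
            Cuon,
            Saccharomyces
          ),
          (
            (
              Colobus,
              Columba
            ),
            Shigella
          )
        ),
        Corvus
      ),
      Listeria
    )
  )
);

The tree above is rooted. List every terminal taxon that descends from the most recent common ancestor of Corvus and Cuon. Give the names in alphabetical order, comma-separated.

Tracing Corvus: it sits inside (((Cuon,Saccharomyces),((Colobus,Columba),Shigella)),Corvus).
Tracing Cuon: it sits inside (Cuon,Saccharomyces).
The smallest clade enclosing both is (((Cuon,Saccharomyces),((Colobus,Columba),Shigella)),Corvus); the answer is its 6 terminal taxa in alphabetical order.

Colobus, Columba, Corvus, Cuon, Saccharomyces, Shigella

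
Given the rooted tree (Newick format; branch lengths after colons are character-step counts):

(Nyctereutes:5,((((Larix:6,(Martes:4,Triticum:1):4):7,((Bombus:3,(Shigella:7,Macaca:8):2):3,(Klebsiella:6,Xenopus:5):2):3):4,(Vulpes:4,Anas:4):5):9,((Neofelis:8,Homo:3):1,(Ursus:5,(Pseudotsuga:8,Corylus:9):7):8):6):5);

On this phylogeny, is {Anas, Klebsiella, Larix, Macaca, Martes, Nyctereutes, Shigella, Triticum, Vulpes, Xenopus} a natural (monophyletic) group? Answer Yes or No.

The MRCA of the listed taxa is the root, so the smallest clade containing them is the whole tree.
That clade also contains Bombus, Corylus, Homo, Neofelis, Pseudotsuga, Ursus, which are not in the proposed group, so the group is not monophyletic.

No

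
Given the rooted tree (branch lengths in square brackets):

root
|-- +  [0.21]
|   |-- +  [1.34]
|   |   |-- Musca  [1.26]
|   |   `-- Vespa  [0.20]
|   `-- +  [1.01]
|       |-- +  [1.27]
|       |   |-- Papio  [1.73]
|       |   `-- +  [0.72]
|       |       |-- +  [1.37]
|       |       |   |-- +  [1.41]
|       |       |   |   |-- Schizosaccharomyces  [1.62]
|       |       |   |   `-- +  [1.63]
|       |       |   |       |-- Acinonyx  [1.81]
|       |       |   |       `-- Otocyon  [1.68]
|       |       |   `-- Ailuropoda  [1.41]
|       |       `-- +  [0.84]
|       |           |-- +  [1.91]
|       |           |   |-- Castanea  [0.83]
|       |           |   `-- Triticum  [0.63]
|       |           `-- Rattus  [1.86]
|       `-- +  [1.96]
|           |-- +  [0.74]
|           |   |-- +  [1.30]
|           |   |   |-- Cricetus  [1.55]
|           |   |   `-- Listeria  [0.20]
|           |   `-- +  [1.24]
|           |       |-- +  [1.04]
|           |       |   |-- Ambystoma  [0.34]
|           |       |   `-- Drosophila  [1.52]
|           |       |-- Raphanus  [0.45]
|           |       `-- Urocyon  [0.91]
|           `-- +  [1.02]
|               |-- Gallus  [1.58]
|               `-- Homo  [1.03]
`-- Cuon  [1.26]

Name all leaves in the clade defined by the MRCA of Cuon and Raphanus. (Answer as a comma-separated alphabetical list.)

Tracing Cuon: it attaches directly to the root.
Tracing Raphanus: it sits inside ((Ambystoma,Drosophila),Raphanus,Urocyon).
The smallest clade enclosing both is the whole tree (their MRCA is the root), so the answer is all 19 tips in alphabetical order.

Acinonyx, Ailuropoda, Ambystoma, Castanea, Cricetus, Cuon, Drosophila, Gallus, Homo, Listeria, Musca, Otocyon, Papio, Raphanus, Rattus, Schizosaccharomyces, Triticum, Urocyon, Vespa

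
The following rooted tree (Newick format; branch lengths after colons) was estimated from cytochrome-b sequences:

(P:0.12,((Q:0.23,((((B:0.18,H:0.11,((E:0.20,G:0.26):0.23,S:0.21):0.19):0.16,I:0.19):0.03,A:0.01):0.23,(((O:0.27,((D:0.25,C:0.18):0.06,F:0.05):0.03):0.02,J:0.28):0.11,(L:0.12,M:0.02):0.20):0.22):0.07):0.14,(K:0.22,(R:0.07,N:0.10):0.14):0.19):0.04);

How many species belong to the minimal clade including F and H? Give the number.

The MRCA of F and H is the node subtending ((((B,H,((E,G),S)),I),A),(((O,((D,C),F)),J),(L,M))).
That clade contains 14 terminal taxa: A, B, C, D, E, F, G, H, I, J, L, M, O, S.

14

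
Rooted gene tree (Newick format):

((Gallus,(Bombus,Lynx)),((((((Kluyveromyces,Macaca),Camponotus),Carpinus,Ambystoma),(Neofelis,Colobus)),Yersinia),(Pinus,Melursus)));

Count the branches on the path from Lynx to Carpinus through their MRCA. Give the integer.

8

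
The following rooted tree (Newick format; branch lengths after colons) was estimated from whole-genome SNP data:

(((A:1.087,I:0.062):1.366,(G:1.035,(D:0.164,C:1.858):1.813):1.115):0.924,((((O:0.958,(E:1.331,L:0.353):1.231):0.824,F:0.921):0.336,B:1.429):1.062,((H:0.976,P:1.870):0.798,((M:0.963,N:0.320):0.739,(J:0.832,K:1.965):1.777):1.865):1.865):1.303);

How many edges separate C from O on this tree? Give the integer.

The MRCA of C and O is the root of the tree.
From C up to that node: 4 branches. From O up to the same node: 5 branches. Total: 4 + 5 = 9.

9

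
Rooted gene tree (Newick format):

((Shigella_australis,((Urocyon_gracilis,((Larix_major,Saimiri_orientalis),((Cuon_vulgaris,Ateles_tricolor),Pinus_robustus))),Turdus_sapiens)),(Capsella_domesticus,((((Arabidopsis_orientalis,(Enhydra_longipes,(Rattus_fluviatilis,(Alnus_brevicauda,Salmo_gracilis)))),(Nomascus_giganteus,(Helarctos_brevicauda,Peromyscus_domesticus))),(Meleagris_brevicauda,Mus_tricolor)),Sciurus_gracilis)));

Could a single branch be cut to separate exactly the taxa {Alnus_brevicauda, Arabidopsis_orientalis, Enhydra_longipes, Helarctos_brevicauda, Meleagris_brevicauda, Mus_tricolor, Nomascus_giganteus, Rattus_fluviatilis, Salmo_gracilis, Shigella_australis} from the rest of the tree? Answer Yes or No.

No

The MRCA of the listed taxa is the root, so the smallest clade containing them is the whole tree.
That clade also contains Ateles_tricolor, Capsella_domesticus, Cuon_vulgaris, Larix_major, Peromyscus_domesticus, Pinus_robustus, Saimiri_orientalis, Sciurus_gracilis, Turdus_sapiens, Urocyon_gracilis, which are not in the proposed group, so the group is not monophyletic.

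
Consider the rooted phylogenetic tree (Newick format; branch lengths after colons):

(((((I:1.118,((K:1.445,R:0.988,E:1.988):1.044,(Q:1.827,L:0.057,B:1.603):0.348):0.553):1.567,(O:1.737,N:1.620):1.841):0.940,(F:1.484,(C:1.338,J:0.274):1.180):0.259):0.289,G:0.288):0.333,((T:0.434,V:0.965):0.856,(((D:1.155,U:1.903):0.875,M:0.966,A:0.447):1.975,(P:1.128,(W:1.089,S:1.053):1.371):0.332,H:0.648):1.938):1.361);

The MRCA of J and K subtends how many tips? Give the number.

The MRCA of J and K is the node subtending (((I,((K,R,E),(Q,L,B))),(O,N)),(F,(C,J))).
That clade contains 12 terminal taxa: B, C, E, F, I, J, K, L, N, O, Q, R.

12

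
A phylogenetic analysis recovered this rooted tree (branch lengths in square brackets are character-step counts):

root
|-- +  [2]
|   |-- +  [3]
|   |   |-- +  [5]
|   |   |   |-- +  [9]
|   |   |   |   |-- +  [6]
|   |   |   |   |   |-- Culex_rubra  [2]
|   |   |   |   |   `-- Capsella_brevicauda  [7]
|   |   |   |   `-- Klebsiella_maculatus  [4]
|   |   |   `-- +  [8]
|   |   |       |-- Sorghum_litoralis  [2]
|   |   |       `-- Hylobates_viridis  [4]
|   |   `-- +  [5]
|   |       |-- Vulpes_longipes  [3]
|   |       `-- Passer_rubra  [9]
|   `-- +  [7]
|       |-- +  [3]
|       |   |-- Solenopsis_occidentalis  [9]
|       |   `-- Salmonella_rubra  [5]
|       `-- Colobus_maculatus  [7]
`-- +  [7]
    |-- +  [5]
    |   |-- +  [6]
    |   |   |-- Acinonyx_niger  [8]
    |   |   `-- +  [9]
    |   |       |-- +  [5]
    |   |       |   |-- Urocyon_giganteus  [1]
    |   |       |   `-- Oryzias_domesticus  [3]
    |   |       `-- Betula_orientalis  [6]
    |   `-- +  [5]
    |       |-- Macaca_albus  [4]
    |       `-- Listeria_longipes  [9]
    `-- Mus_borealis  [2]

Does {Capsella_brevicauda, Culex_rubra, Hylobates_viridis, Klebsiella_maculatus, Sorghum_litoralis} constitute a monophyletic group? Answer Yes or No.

Yes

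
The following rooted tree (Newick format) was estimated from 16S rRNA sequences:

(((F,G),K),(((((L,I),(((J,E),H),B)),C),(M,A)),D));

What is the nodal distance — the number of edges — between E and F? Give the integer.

The MRCA of E and F is the root of the tree.
From E up to that node: 8 branches. From F up to the same node: 3 branches. Total: 8 + 3 = 11.

11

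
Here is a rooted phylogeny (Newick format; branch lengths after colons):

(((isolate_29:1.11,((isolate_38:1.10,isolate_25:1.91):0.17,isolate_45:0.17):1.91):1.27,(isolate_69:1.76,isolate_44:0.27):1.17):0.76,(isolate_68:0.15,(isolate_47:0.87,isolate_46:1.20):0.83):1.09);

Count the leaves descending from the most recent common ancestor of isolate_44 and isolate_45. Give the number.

The MRCA of isolate_44 and isolate_45 is the node subtending ((isolate_29,((isolate_38,isolate_25),isolate_45)),(isolate_69,isolate_44)).
That clade contains 6 terminal taxa: isolate_25, isolate_29, isolate_38, isolate_44, isolate_45, isolate_69.

6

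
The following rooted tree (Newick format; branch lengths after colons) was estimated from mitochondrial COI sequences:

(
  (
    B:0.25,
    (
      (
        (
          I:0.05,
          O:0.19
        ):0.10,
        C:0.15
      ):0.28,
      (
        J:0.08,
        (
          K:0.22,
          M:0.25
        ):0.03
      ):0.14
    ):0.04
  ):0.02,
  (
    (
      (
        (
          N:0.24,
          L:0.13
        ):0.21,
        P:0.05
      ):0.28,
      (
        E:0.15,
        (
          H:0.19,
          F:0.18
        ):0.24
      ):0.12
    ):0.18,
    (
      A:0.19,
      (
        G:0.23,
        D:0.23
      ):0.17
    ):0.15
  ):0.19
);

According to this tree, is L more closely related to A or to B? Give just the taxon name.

The MRCA of L and A subtends ((((N,L),P),(E,(H,F))),(A,(G,D))) (9 taxa).
The MRCA of L and B is the root, subtending the entire tree (16 taxa).
The first is nested inside the second, so L shares a more recent common ancestor with A.

A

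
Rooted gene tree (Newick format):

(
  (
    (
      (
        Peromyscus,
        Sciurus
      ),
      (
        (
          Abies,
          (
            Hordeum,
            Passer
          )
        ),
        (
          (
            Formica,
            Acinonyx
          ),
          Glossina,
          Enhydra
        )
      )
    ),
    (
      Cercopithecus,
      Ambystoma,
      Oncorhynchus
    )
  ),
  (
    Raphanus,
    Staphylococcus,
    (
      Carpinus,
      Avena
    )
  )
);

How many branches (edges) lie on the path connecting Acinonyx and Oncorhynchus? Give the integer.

The MRCA of Acinonyx and Oncorhynchus is the node subtending (((Peromyscus,Sciurus),((Abies,(Hordeum,Passer)),((Formica,Acinonyx),Glossina,Enhydra))),(Cercopithecus,Ambystoma,Oncorhynchus)).
From Acinonyx up to that node: 5 branches. From Oncorhynchus up to the same node: 2 branches. Total: 5 + 2 = 7.

7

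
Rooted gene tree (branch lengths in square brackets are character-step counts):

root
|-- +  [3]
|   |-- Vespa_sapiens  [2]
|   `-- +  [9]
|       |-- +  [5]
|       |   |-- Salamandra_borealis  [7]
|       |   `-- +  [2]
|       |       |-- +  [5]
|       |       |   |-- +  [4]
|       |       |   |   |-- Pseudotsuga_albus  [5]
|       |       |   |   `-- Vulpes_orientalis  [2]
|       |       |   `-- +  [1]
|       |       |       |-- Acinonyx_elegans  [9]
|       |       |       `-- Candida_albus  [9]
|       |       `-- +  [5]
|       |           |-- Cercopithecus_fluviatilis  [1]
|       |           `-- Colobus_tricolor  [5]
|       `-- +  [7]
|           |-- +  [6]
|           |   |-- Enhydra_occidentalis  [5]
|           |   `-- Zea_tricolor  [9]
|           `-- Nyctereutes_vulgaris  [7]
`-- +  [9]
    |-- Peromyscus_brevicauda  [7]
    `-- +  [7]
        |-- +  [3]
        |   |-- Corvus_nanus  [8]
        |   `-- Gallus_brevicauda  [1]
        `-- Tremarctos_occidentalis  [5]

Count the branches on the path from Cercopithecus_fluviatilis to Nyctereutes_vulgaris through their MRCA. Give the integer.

6

The MRCA of Cercopithecus_fluviatilis and Nyctereutes_vulgaris is the node subtending ((Salamandra_borealis,(((Pseudotsuga_albus,Vulpes_orientalis),(Acinonyx_elegans,Candida_albus)),(Cercopithecus_fluviatilis,Colobus_tricolor))),((Enhydra_occidentalis,Zea_tricolor),Nyctereutes_vulgaris)).
From Cercopithecus_fluviatilis up to that node: 4 branches. From Nyctereutes_vulgaris up to the same node: 2 branches. Total: 4 + 2 = 6.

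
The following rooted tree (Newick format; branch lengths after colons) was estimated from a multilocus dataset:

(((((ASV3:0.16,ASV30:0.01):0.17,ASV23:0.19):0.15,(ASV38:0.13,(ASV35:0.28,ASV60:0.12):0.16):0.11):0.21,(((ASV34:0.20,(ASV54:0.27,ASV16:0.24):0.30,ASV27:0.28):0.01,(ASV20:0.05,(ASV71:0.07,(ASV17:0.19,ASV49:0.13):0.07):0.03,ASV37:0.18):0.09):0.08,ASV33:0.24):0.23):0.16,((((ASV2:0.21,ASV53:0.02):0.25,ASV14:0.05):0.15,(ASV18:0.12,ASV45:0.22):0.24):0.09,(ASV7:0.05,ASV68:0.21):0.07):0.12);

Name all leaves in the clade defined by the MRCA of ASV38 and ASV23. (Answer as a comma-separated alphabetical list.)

ASV23, ASV3, ASV30, ASV35, ASV38, ASV60

Tracing ASV38: it sits inside (ASV38,(ASV35,ASV60)).
Tracing ASV23: it sits inside ((ASV3,ASV30),ASV23).
The smallest clade enclosing both is (((ASV3,ASV30),ASV23),(ASV38,(ASV35,ASV60))); the answer is its 6 terminal taxa in alphabetical order.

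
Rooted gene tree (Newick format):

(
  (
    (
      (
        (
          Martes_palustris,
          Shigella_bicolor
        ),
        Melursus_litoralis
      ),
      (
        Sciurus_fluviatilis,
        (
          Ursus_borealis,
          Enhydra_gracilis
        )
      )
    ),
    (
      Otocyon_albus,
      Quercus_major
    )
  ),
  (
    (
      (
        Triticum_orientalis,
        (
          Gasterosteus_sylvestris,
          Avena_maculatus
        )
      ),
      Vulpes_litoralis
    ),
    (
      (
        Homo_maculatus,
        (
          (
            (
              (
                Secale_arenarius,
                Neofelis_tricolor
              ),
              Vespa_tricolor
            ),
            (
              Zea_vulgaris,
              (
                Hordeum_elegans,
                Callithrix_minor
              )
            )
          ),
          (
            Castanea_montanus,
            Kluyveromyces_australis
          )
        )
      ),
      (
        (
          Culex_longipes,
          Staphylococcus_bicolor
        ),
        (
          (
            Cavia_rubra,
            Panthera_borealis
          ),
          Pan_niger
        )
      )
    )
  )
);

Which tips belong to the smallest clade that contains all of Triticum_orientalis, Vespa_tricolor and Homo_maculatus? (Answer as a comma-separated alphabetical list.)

Tracing Triticum_orientalis: it sits inside (Triticum_orientalis,(Gasterosteus_sylvestris,Avena_maculatus)).
Tracing Vespa_tricolor: it sits inside ((Secale_arenarius,Neofelis_tricolor),Vespa_tricolor).
Tracing Homo_maculatus: it sits inside (Homo_maculatus,((((Secale_arenarius,Neofelis_tricolor),Vespa_tricolor),(Zea_vulgaris,(Hordeum_elegans,Callithrix_minor))),(Castanea_montanus,Kluyveromyces_australis))).
The smallest clade enclosing all 3 is (((Triticum_orientalis,(Gasterosteus_sylvestris,Avena_maculatus)),Vulpes_litoralis),((Homo_maculatus,((((Secale_arenarius,Neofelis_tricolor),Vespa_tricolor),(Zea_vulgaris,(Hordeum_elegans,Callithrix_minor))),(Castanea_montanus,Kluyveromyces_australis))),((Culex_longipes,Staphylococcus_bicolor),((Cavia_rubra,Panthera_borealis),Pan_niger)))); the answer is its 18 terminal taxa in alphabetical order.

Avena_maculatus, Callithrix_minor, Castanea_montanus, Cavia_rubra, Culex_longipes, Gasterosteus_sylvestris, Homo_maculatus, Hordeum_elegans, Kluyveromyces_australis, Neofelis_tricolor, Pan_niger, Panthera_borealis, Secale_arenarius, Staphylococcus_bicolor, Triticum_orientalis, Vespa_tricolor, Vulpes_litoralis, Zea_vulgaris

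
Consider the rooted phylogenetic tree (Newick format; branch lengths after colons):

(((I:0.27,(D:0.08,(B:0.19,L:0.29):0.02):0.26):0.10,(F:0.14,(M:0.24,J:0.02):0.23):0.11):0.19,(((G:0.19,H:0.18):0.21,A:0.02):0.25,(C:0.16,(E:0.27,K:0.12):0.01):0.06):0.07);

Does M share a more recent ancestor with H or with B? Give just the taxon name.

B

The MRCA of M and B subtends ((I,(D,(B,L))),(F,(M,J))) (7 taxa).
The MRCA of M and H is the root, subtending the entire tree (13 taxa).
The first is nested inside the second, so M shares a more recent common ancestor with B.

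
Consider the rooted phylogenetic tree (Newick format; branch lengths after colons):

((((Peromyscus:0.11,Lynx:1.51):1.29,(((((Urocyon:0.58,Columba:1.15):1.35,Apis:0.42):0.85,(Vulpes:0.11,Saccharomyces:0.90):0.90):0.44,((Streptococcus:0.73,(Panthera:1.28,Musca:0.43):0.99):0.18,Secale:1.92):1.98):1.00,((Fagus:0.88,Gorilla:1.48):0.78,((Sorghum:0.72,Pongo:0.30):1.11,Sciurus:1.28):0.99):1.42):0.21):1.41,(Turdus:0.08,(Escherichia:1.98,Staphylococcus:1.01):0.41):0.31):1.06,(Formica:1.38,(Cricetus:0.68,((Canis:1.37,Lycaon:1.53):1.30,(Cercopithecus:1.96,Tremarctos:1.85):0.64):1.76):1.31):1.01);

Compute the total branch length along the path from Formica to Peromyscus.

6.26

The path runs Formica → … → MRCA → … → Peromyscus; the MRCA is the root of the tree.
Branch lengths along that path: 1.38 + 1.01 + 1.06 + 1.41 + 1.29 + 0.11 = 6.26.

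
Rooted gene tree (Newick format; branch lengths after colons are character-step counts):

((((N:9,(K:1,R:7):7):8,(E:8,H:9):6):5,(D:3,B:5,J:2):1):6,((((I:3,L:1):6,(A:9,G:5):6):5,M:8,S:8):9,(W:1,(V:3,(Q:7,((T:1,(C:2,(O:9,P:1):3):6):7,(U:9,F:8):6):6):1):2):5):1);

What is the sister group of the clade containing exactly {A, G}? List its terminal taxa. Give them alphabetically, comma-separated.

The clade containing exactly {A, G} attaches to the tree at the node subtending ((I,L),(A,G)).
The other lineage descending from that same node — the sister group — is (I,L); its 2 tips in alphabetical order are the answer.

I, L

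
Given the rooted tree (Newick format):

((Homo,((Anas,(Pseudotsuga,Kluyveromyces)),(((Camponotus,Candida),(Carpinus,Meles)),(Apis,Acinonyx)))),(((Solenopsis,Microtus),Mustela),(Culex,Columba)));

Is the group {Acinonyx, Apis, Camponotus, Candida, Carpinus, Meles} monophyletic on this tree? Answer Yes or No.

The most recent common ancestor of these taxa subtends (((Camponotus,Candida),(Carpinus,Meles)),(Apis,Acinonyx)).
That clade has exactly 6 tips — every listed taxon and nothing else — so the group is monophyletic.

Yes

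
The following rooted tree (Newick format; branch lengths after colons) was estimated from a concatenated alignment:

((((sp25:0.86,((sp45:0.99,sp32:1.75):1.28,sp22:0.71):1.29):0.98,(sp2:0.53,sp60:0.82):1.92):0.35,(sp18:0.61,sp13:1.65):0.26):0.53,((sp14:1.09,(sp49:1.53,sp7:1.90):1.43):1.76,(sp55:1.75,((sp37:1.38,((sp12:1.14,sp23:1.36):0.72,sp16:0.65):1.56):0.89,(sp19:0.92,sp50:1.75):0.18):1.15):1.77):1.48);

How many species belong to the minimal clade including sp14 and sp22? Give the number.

18

The MRCA of sp14 and sp22 is the root, so the clade is the entire tree.
That clade contains 18 terminal taxa: sp12, sp13, sp14, sp16, sp18, sp19, sp2, sp22, sp23, sp25, sp32, sp37, sp45, sp49, sp50, sp55, sp60, sp7.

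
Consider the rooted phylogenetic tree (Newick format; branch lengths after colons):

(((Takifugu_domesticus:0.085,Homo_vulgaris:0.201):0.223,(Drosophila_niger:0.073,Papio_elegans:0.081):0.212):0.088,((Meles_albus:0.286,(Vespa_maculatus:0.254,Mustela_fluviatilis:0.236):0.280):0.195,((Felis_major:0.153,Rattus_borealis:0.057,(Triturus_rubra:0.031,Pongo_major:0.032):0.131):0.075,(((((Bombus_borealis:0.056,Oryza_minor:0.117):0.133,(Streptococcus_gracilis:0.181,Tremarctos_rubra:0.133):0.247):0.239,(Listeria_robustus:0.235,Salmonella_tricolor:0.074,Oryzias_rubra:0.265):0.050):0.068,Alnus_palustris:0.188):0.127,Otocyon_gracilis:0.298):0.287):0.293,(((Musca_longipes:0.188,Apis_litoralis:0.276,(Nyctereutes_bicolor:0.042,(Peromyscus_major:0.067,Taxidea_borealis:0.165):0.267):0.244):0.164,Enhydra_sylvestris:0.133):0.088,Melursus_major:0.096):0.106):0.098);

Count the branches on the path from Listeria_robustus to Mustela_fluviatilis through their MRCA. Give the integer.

The MRCA of Listeria_robustus and Mustela_fluviatilis is the node subtending ((Meles_albus,(Vespa_maculatus,Mustela_fluviatilis)),((Felis_major,Rattus_borealis,(Triturus_rubra,Pongo_major)),(((((Bombus_borealis,Oryza_minor),(Streptococcus_gracilis,Tremarctos_rubra)),(Listeria_robustus,Salmonella_tricolor,Oryzias_rubra)),Alnus_palustris),Otocyon_gracilis)),(((Musca_longipes,Apis_litoralis,(Nyctereutes_bicolor,(Peromyscus_major,Taxidea_borealis))),Enhydra_sylvestris),Melursus_major)).
From Listeria_robustus up to that node: 6 branches. From Mustela_fluviatilis up to the same node: 3 branches. Total: 6 + 3 = 9.

9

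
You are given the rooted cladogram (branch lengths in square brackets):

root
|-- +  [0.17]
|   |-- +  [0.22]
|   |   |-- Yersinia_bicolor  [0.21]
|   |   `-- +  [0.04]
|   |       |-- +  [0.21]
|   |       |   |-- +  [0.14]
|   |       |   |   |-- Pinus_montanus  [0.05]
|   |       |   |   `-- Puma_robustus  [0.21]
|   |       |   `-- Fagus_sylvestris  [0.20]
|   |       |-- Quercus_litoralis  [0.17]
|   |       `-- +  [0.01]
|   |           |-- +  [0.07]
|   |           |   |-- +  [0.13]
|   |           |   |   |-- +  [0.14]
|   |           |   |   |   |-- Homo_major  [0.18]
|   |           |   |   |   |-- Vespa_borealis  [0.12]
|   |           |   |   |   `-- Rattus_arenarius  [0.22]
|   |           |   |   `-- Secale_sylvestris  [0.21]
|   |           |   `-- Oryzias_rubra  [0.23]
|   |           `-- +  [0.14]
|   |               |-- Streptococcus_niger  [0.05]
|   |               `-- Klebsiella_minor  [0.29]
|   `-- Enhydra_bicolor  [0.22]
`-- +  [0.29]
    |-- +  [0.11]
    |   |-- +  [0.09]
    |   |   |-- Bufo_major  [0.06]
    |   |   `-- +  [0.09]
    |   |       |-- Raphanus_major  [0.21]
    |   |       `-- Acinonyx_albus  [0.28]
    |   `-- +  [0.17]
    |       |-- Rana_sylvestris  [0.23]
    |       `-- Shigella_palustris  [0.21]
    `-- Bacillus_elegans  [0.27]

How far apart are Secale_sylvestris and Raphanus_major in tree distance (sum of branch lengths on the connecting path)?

1.64

The path runs Secale_sylvestris → … → MRCA → … → Raphanus_major; the MRCA is the root of the tree.
Branch lengths along that path: 0.21 + 0.13 + 0.07 + 0.01 + 0.04 + 0.22 + 0.17 + 0.29 + 0.11 + 0.09 + 0.09 + 0.21 = 1.64.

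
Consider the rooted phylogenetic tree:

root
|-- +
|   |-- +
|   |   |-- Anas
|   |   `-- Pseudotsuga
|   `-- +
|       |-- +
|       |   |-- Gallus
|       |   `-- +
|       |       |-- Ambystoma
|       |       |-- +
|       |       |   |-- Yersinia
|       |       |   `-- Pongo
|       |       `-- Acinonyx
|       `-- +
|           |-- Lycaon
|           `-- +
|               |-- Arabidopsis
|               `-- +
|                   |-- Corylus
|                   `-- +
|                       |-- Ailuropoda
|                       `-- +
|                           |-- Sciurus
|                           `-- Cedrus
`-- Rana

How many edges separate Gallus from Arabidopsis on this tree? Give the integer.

5

The MRCA of Gallus and Arabidopsis is the node subtending ((Gallus,(Ambystoma,(Yersinia,Pongo),Acinonyx)),(Lycaon,(Arabidopsis,(Corylus,(Ailuropoda,(Sciurus,Cedrus)))))).
From Gallus up to that node: 2 branches. From Arabidopsis up to the same node: 3 branches. Total: 2 + 3 = 5.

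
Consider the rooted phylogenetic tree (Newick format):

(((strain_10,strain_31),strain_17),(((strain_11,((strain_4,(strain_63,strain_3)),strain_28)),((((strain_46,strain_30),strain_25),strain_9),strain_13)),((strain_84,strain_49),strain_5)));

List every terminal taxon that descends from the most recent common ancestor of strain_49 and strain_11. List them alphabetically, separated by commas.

Tracing strain_49: it sits inside (strain_84,strain_49).
Tracing strain_11: it sits inside (strain_11,((strain_4,(strain_63,strain_3)),strain_28)).
The smallest clade enclosing both is (((strain_11,((strain_4,(strain_63,strain_3)),strain_28)),((((strain_46,strain_30),strain_25),strain_9),strain_13)),((strain_84,strain_49),strain_5)); the answer is its 13 terminal taxa in alphabetical order.

strain_11, strain_13, strain_25, strain_28, strain_3, strain_30, strain_4, strain_46, strain_49, strain_5, strain_63, strain_84, strain_9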